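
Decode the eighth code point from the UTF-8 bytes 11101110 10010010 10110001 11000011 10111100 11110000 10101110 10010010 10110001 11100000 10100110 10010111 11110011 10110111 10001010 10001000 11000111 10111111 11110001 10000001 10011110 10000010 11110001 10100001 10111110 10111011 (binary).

U+61FBB

Offset 0: leading byte 0xEE = 11101110 → 3-byte char #1 = EE 92 B1.
Offset 3: leading byte 0xC3 = 11000011 → 2-byte char #2 = C3 BC.
Offset 5: leading byte 0xF0 = 11110000 → 4-byte char #3 = F0 AE 92 B1.
Offset 9: leading byte 0xE0 = 11100000 → 3-byte char #4 = E0 A6 97.
Offset 12: leading byte 0xF3 = 11110011 → 4-byte char #5 = F3 B7 8A 88.
Offset 16: leading byte 0xC7 = 11000111 → 2-byte char #6 = C7 BF.
Offset 18: leading byte 0xF1 = 11110001 → 4-byte char #7 = F1 81 9E 82.
Offset 22: leading byte 0xF1 = 11110001 → 4-byte char #8 = F1 A1 BE BB.
Leading byte 0xF1 = 11110001 matches 11110xxx → 4-byte sequence.
Byte 1: 0xF1 = 11110001, payload 001 (3 bits).
Byte 2: 0xA1 = 10100001 (10xxxxxx ✓), payload 100001.
Byte 3: 0xBE = 10111110 (10xxxxxx ✓), payload 111110.
Byte 4: 0xBB = 10111011 (10xxxxxx ✓), payload 111011.
Concatenate: 001100001111110111011 = 0x61FBB (21 bits → U+61FBB).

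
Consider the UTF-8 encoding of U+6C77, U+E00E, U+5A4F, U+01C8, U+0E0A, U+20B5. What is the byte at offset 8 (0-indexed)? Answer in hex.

0x8F

U+6C77 → 3-byte form E6 B1 B7 at offsets 0–2.
U+E00E → 3-byte form EE 80 8E at offsets 3–5.
U+5A4F → 3-byte form E5 A9 8F at offsets 6–8.
Offset 8 falls in char 3's range; it's byte 3 of E5 A9 8F = 0x8F.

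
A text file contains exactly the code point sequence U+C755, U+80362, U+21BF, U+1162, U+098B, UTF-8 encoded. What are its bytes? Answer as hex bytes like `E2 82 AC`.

U+C755: 3-byte form → EC 9D 95.
U+80362: 4-byte form → F2 80 8D A2.
U+21BF: 3-byte form → E2 86 BF.
U+1162: 3-byte form → E1 85 A2.
U+098B: 3-byte form → E0 A6 8B.
Concatenated (16 bytes): EC 9D 95 F2 80 8D A2 E2 86 BF E1 85 A2 E0 A6 8B.

EC 9D 95 F2 80 8D A2 E2 86 BF E1 85 A2 E0 A6 8B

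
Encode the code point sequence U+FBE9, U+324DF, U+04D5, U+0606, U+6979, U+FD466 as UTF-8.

U+FBE9: 3-byte form → EF AF A9.
U+324DF: 4-byte form → F0 B2 93 9F.
U+04D5: 2-byte form → D3 95.
U+0606: 2-byte form → D8 86.
U+6979: 3-byte form → E6 A5 B9.
U+FD466: 4-byte form → F3 BD 91 A6.
Concatenated (18 bytes): EF AF A9 F0 B2 93 9F D3 95 D8 86 E6 A5 B9 F3 BD 91 A6.

EF AF A9 F0 B2 93 9F D3 95 D8 86 E6 A5 B9 F3 BD 91 A6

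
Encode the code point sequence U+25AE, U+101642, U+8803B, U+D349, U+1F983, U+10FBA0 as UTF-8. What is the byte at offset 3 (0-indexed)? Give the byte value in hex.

0xF4

U+25AE → 3-byte form E2 96 AE at offsets 0–2.
U+101642 → 4-byte form F4 81 99 82 at offsets 3–6.
Offset 3 falls in char 2's range; it's byte 1 of F4 81 99 82 = 0xF4.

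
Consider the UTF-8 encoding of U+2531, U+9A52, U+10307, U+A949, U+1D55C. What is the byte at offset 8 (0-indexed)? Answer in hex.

0x8C

U+2531 → 3-byte form E2 94 B1 at offsets 0–2.
U+9A52 → 3-byte form E9 A9 92 at offsets 3–5.
U+10307 → 4-byte form F0 90 8C 87 at offsets 6–9.
Offset 8 falls in char 3's range; it's byte 3 of F0 90 8C 87 = 0x8C.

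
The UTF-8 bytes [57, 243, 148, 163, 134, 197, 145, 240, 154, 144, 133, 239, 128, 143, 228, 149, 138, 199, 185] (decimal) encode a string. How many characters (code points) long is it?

Byte at offset 0: 0x39 = 00111001 → 1-byte char (#1). Advance 1.
Byte at offset 1: 0xF3 = 11110011 → 4-byte char (#2). Advance 4.
Byte at offset 5: 0xC5 = 11000101 → 2-byte char (#3). Advance 2.
Byte at offset 7: 0xF0 = 11110000 → 4-byte char (#4). Advance 4.
Byte at offset 11: 0xEF = 11101111 → 3-byte char (#5). Advance 3.
Byte at offset 14: 0xE4 = 11100100 → 3-byte char (#6). Advance 3.
Byte at offset 17: 0xC7 = 11000111 → 2-byte char (#7). Advance 2.
Reached end at offset 19 after 7 code points.

7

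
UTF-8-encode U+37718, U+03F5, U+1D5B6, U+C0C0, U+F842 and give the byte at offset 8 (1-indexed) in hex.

0x9D

1-indexed offset 8 is 0-indexed offset 7.
U+37718 → 4-byte form F0 B7 9C 98 at offsets 0–3.
U+03F5 → 2-byte form CF B5 at offsets 4–5.
U+1D5B6 → 4-byte form F0 9D 96 B6 at offsets 6–9.
Offset 7 falls in char 3's range; it's byte 2 of F0 9D 96 B6 = 0x9D.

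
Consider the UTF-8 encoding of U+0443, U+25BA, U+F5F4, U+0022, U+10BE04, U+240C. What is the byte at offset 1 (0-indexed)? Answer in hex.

U+0443 → 2-byte form D1 83 at offsets 0–1.
Offset 1 falls in char 1's range; it's byte 2 of D1 83 = 0x83.

0x83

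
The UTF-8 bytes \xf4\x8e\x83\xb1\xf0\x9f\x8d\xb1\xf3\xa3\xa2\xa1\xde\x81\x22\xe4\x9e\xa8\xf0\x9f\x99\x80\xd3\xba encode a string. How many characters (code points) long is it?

Byte at offset 0: 0xF4 = 11110100 → 4-byte char (#1). Advance 4.
Byte at offset 4: 0xF0 = 11110000 → 4-byte char (#2). Advance 4.
Byte at offset 8: 0xF3 = 11110011 → 4-byte char (#3). Advance 4.
Byte at offset 12: 0xDE = 11011110 → 2-byte char (#4). Advance 2.
Byte at offset 14: 0x22 = 00100010 → 1-byte char (#5). Advance 1.
Byte at offset 15: 0xE4 = 11100100 → 3-byte char (#6). Advance 3.
Byte at offset 18: 0xF0 = 11110000 → 4-byte char (#7). Advance 4.
Byte at offset 22: 0xD3 = 11010011 → 2-byte char (#8). Advance 2.
Reached end at offset 24 after 8 code points.

8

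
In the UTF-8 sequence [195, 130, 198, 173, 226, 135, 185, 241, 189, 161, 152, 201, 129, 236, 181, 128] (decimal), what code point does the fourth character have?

U+7D858

Offset 0: leading byte 0xC3 = 11000011 → 2-byte char #1 = C3 82.
Offset 2: leading byte 0xC6 = 11000110 → 2-byte char #2 = C6 AD.
Offset 4: leading byte 0xE2 = 11100010 → 3-byte char #3 = E2 87 B9.
Offset 7: leading byte 0xF1 = 11110001 → 4-byte char #4 = F1 BD A1 98.
Leading byte 0xF1 = 11110001 matches 11110xxx → 4-byte sequence.
Byte 1: 0xF1 = 11110001, payload 001 (3 bits).
Byte 2: 0xBD = 10111101 (10xxxxxx ✓), payload 111101.
Byte 3: 0xA1 = 10100001 (10xxxxxx ✓), payload 100001.
Byte 4: 0x98 = 10011000 (10xxxxxx ✓), payload 011000.
Concatenate: 001111101100001011000 = 0x7D858 (21 bits → U+7D858).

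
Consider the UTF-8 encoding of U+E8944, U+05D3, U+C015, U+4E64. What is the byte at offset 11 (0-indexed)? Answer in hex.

0xA4

U+E8944 → 4-byte form F3 A8 A5 84 at offsets 0–3.
U+05D3 → 2-byte form D7 93 at offsets 4–5.
U+C015 → 3-byte form EC 80 95 at offsets 6–8.
U+4E64 → 3-byte form E4 B9 A4 at offsets 9–11.
Offset 11 falls in char 4's range; it's byte 3 of E4 B9 A4 = 0xA4.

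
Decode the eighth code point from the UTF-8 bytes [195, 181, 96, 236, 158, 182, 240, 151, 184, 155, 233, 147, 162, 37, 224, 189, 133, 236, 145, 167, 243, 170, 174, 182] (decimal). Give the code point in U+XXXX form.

U+C467

Offset 0: leading byte 0xC3 = 11000011 → 2-byte char #1 = C3 B5.
Offset 2: leading byte 0x60 = 01100000 → 1-byte char #2 = 60.
Offset 3: leading byte 0xEC = 11101100 → 3-byte char #3 = EC 9E B6.
Offset 6: leading byte 0xF0 = 11110000 → 4-byte char #4 = F0 97 B8 9B.
Offset 10: leading byte 0xE9 = 11101001 → 3-byte char #5 = E9 93 A2.
Offset 13: leading byte 0x25 = 00100101 → 1-byte char #6 = 25.
Offset 14: leading byte 0xE0 = 11100000 → 3-byte char #7 = E0 BD 85.
Offset 17: leading byte 0xEC = 11101100 → 3-byte char #8 = EC 91 A7.
Leading byte 0xEC = 11101100 matches 1110xxxx → 3-byte sequence.
Byte 1: 0xEC = 11101100, payload 1100 (4 bits).
Byte 2: 0x91 = 10010001 (10xxxxxx ✓), payload 010001.
Byte 3: 0xA7 = 10100111 (10xxxxxx ✓), payload 100111.
Concatenate: 1100010001100111 = 0xC467 (16 bits → U+C467).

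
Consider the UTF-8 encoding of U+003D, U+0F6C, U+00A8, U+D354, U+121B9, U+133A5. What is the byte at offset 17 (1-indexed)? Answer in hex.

0xA5

1-indexed offset 17 is 0-indexed offset 16.
U+003D → 1-byte form 3D at offsets 0–0.
U+0F6C → 3-byte form E0 BD AC at offsets 1–3.
U+00A8 → 2-byte form C2 A8 at offsets 4–5.
U+D354 → 3-byte form ED 8D 94 at offsets 6–8.
U+121B9 → 4-byte form F0 92 86 B9 at offsets 9–12.
U+133A5 → 4-byte form F0 93 8E A5 at offsets 13–16.
Offset 16 falls in char 6's range; it's byte 4 of F0 93 8E A5 = 0xA5.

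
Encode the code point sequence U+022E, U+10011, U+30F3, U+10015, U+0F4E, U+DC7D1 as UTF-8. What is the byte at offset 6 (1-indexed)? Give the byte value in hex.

0x91

1-indexed offset 6 is 0-indexed offset 5.
U+022E → 2-byte form C8 AE at offsets 0–1.
U+10011 → 4-byte form F0 90 80 91 at offsets 2–5.
Offset 5 falls in char 2's range; it's byte 4 of F0 90 80 91 = 0x91.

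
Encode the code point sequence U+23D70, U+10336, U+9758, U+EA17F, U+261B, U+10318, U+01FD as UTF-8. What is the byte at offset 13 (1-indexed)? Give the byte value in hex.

1-indexed offset 13 is 0-indexed offset 12.
U+23D70 → 4-byte form F0 A3 B5 B0 at offsets 0–3.
U+10336 → 4-byte form F0 90 8C B6 at offsets 4–7.
U+9758 → 3-byte form E9 9D 98 at offsets 8–10.
U+EA17F → 4-byte form F3 AA 85 BF at offsets 11–14.
Offset 12 falls in char 4's range; it's byte 2 of F3 AA 85 BF = 0xAA.

0xAA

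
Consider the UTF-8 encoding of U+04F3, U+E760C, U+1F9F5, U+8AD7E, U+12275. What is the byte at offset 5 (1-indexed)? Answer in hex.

0x98

1-indexed offset 5 is 0-indexed offset 4.
U+04F3 → 2-byte form D3 B3 at offsets 0–1.
U+E760C → 4-byte form F3 A7 98 8C at offsets 2–5.
Offset 4 falls in char 2's range; it's byte 3 of F3 A7 98 8C = 0x98.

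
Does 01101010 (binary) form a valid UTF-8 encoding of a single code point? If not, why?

Leading byte 0x6A = 01101010 → 1-byte form.

valid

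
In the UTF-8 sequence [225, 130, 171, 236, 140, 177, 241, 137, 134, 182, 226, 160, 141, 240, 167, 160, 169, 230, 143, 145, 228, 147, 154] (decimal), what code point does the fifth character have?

Offset 0: leading byte 0xE1 = 11100001 → 3-byte char #1 = E1 82 AB.
Offset 3: leading byte 0xEC = 11101100 → 3-byte char #2 = EC 8C B1.
Offset 6: leading byte 0xF1 = 11110001 → 4-byte char #3 = F1 89 86 B6.
Offset 10: leading byte 0xE2 = 11100010 → 3-byte char #4 = E2 A0 8D.
Offset 13: leading byte 0xF0 = 11110000 → 4-byte char #5 = F0 A7 A0 A9.
Leading byte 0xF0 = 11110000 matches 11110xxx → 4-byte sequence.
Byte 1: 0xF0 = 11110000, payload 000 (3 bits).
Byte 2: 0xA7 = 10100111 (10xxxxxx ✓), payload 100111.
Byte 3: 0xA0 = 10100000 (10xxxxxx ✓), payload 100000.
Byte 4: 0xA9 = 10101001 (10xxxxxx ✓), payload 101001.
Concatenate: 000100111100000101001 = 0x27829 (21 bits → U+27829).

U+27829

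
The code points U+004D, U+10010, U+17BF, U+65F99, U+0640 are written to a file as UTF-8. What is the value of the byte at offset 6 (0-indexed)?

U+004D → 1-byte form 4D at offsets 0–0.
U+10010 → 4-byte form F0 90 80 90 at offsets 1–4.
U+17BF → 3-byte form E1 9E BF at offsets 5–7.
Offset 6 falls in char 3's range; it's byte 2 of E1 9E BF = 0x9E.

0x9E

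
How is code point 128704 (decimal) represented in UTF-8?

U+1F6C0 = 0x1F6C0 = 128704 decimal. In range U+10000–U+10FFFF → 4-byte form: 11110xxx 10xxxxxx 10xxxxxx 10xxxxxx.
Binary (21 bits): 000011111011011000000.
Split 3+6+6+6: 000 | 011111 | 011011 | 000000.
Byte 1: 11110000 = 0xF0.
Byte 2: 10011111 = 0x9F.
Byte 3: 10011011 = 0x9B.
Byte 4: 10000000 = 0x80.

F0 9F 9B 80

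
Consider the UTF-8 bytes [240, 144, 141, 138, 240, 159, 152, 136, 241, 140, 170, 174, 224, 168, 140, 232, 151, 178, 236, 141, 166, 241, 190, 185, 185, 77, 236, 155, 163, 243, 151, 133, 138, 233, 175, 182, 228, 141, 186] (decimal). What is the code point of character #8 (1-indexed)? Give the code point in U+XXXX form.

Offset 0: leading byte 0xF0 = 11110000 → 4-byte char #1 = F0 90 8D 8A.
Offset 4: leading byte 0xF0 = 11110000 → 4-byte char #2 = F0 9F 98 88.
Offset 8: leading byte 0xF1 = 11110001 → 4-byte char #3 = F1 8C AA AE.
Offset 12: leading byte 0xE0 = 11100000 → 3-byte char #4 = E0 A8 8C.
Offset 15: leading byte 0xE8 = 11101000 → 3-byte char #5 = E8 97 B2.
Offset 18: leading byte 0xEC = 11101100 → 3-byte char #6 = EC 8D A6.
Offset 21: leading byte 0xF1 = 11110001 → 4-byte char #7 = F1 BE B9 B9.
Offset 25: leading byte 0x4D = 01001101 → 1-byte char #8 = 4D.
Leading byte 0x4D = 01001101 matches 0xxxxxxx → 1-byte sequence.
Byte 1: 0x4D = 01001101, payload 1001101 (7 bits).
Concatenate: 1001101 = 0x4D (7 bits → U+004D).

U+004D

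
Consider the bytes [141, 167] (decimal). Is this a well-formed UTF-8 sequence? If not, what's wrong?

invalid (continuation byte with no leading byte)

Byte 0x8D = 10001101 has the form 10xxxxxx — a continuation byte — but there is no preceding leading byte.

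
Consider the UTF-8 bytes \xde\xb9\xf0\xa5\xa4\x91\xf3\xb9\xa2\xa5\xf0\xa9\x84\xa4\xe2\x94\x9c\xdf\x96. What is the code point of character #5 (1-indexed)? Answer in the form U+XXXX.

U+251C

Offset 0: leading byte 0xDE = 11011110 → 2-byte char #1 = DE B9.
Offset 2: leading byte 0xF0 = 11110000 → 4-byte char #2 = F0 A5 A4 91.
Offset 6: leading byte 0xF3 = 11110011 → 4-byte char #3 = F3 B9 A2 A5.
Offset 10: leading byte 0xF0 = 11110000 → 4-byte char #4 = F0 A9 84 A4.
Offset 14: leading byte 0xE2 = 11100010 → 3-byte char #5 = E2 94 9C.
Leading byte 0xE2 = 11100010 matches 1110xxxx → 3-byte sequence.
Byte 1: 0xE2 = 11100010, payload 0010 (4 bits).
Byte 2: 0x94 = 10010100 (10xxxxxx ✓), payload 010100.
Byte 3: 0x9C = 10011100 (10xxxxxx ✓), payload 011100.
Concatenate: 0010010100011100 = 0x251C (16 bits → U+251C).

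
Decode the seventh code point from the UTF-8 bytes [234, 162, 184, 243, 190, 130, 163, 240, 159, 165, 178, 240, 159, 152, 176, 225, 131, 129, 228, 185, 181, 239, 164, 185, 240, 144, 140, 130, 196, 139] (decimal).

U+F939

Offset 0: leading byte 0xEA = 11101010 → 3-byte char #1 = EA A2 B8.
Offset 3: leading byte 0xF3 = 11110011 → 4-byte char #2 = F3 BE 82 A3.
Offset 7: leading byte 0xF0 = 11110000 → 4-byte char #3 = F0 9F A5 B2.
Offset 11: leading byte 0xF0 = 11110000 → 4-byte char #4 = F0 9F 98 B0.
Offset 15: leading byte 0xE1 = 11100001 → 3-byte char #5 = E1 83 81.
Offset 18: leading byte 0xE4 = 11100100 → 3-byte char #6 = E4 B9 B5.
Offset 21: leading byte 0xEF = 11101111 → 3-byte char #7 = EF A4 B9.
Leading byte 0xEF = 11101111 matches 1110xxxx → 3-byte sequence.
Byte 1: 0xEF = 11101111, payload 1111 (4 bits).
Byte 2: 0xA4 = 10100100 (10xxxxxx ✓), payload 100100.
Byte 3: 0xB9 = 10111001 (10xxxxxx ✓), payload 111001.
Concatenate: 1111100100111001 = 0xF939 (16 bits → U+F939).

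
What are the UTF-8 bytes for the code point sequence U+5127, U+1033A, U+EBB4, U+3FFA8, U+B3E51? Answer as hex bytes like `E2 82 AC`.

E5 84 A7 F0 90 8C BA EE AE B4 F0 BF BE A8 F2 B3 B9 91

U+5127: 3-byte form → E5 84 A7.
U+1033A: 4-byte form → F0 90 8C BA.
U+EBB4: 3-byte form → EE AE B4.
U+3FFA8: 4-byte form → F0 BF BE A8.
U+B3E51: 4-byte form → F2 B3 B9 91.
Concatenated (18 bytes): E5 84 A7 F0 90 8C BA EE AE B4 F0 BF BE A8 F2 B3 B9 91.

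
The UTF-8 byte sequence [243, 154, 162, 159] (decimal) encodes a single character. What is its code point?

U+DA89F

Leading byte 0xF3 = 11110011 matches 11110xxx → 4-byte sequence.
Byte 1: 0xF3 = 11110011, payload 011 (3 bits).
Byte 2: 0x9A = 10011010 (10xxxxxx ✓), payload 011010.
Byte 3: 0xA2 = 10100010 (10xxxxxx ✓), payload 100010.
Byte 4: 0x9F = 10011111 (10xxxxxx ✓), payload 011111.
Concatenate: 011011010100010011111 = 0xDA89F (21 bits → U+DA89F).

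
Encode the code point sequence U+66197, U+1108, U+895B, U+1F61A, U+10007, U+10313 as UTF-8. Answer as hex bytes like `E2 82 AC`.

U+66197: 4-byte form → F1 A6 86 97.
U+1108: 3-byte form → E1 84 88.
U+895B: 3-byte form → E8 A5 9B.
U+1F61A: 4-byte form → F0 9F 98 9A.
U+10007: 4-byte form → F0 90 80 87.
U+10313: 4-byte form → F0 90 8C 93.
Concatenated (22 bytes): F1 A6 86 97 E1 84 88 E8 A5 9B F0 9F 98 9A F0 90 80 87 F0 90 8C 93.

F1 A6 86 97 E1 84 88 E8 A5 9B F0 9F 98 9A F0 90 80 87 F0 90 8C 93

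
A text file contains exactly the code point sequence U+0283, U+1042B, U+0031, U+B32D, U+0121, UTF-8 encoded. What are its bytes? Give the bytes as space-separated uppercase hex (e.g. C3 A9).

U+0283: 2-byte form → CA 83.
U+1042B: 4-byte form → F0 90 90 AB.
U+0031: 1-byte form → 31.
U+B32D: 3-byte form → EB 8C AD.
U+0121: 2-byte form → C4 A1.
Concatenated (12 bytes): CA 83 F0 90 90 AB 31 EB 8C AD C4 A1.

CA 83 F0 90 90 AB 31 EB 8C AD C4 A1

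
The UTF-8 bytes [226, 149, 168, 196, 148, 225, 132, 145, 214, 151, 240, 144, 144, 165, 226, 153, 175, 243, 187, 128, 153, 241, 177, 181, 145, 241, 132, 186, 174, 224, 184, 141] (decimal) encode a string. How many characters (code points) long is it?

10

Byte at offset 0: 0xE2 = 11100010 → 3-byte char (#1). Advance 3.
Byte at offset 3: 0xC4 = 11000100 → 2-byte char (#2). Advance 2.
Byte at offset 5: 0xE1 = 11100001 → 3-byte char (#3). Advance 3.
Byte at offset 8: 0xD6 = 11010110 → 2-byte char (#4). Advance 2.
Byte at offset 10: 0xF0 = 11110000 → 4-byte char (#5). Advance 4.
Byte at offset 14: 0xE2 = 11100010 → 3-byte char (#6). Advance 3.
Byte at offset 17: 0xF3 = 11110011 → 4-byte char (#7). Advance 4.
Byte at offset 21: 0xF1 = 11110001 → 4-byte char (#8). Advance 4.
Byte at offset 25: 0xF1 = 11110001 → 4-byte char (#9). Advance 4.
Byte at offset 29: 0xE0 = 11100000 → 3-byte char (#10). Advance 3.
Reached end at offset 32 after 10 code points.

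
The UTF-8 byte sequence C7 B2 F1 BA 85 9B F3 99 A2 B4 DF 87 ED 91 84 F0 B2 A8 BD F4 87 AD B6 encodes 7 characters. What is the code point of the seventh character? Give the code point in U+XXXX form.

Offset 0: leading byte 0xC7 = 11000111 → 2-byte char #1 = C7 B2.
Offset 2: leading byte 0xF1 = 11110001 → 4-byte char #2 = F1 BA 85 9B.
Offset 6: leading byte 0xF3 = 11110011 → 4-byte char #3 = F3 99 A2 B4.
Offset 10: leading byte 0xDF = 11011111 → 2-byte char #4 = DF 87.
Offset 12: leading byte 0xED = 11101101 → 3-byte char #5 = ED 91 84.
Offset 15: leading byte 0xF0 = 11110000 → 4-byte char #6 = F0 B2 A8 BD.
Offset 19: leading byte 0xF4 = 11110100 → 4-byte char #7 = F4 87 AD B6.
Leading byte 0xF4 = 11110100 matches 11110xxx → 4-byte sequence.
Byte 1: 0xF4 = 11110100, payload 100 (3 bits).
Byte 2: 0x87 = 10000111 (10xxxxxx ✓), payload 000111.
Byte 3: 0xAD = 10101101 (10xxxxxx ✓), payload 101101.
Byte 4: 0xB6 = 10110110 (10xxxxxx ✓), payload 110110.
Concatenate: 100000111101101110110 = 0x107B76 (21 bits → U+107B76).

U+107B76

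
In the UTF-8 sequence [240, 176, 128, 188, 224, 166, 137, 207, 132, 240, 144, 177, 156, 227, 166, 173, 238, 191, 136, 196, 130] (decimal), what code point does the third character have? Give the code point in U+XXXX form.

U+03C4

Offset 0: leading byte 0xF0 = 11110000 → 4-byte char #1 = F0 B0 80 BC.
Offset 4: leading byte 0xE0 = 11100000 → 3-byte char #2 = E0 A6 89.
Offset 7: leading byte 0xCF = 11001111 → 2-byte char #3 = CF 84.
Leading byte 0xCF = 11001111 matches 110xxxxx → 2-byte sequence.
Byte 1: 0xCF = 11001111, payload 01111 (5 bits).
Byte 2: 0x84 = 10000100 (10xxxxxx ✓), payload 000100.
Concatenate: 01111000100 = 0x3C4 (11 bits → U+03C4).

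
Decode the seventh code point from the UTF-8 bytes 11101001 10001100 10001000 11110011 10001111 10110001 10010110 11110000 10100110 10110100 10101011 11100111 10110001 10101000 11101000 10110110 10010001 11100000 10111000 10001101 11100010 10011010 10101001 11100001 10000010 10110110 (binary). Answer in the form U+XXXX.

U+26A9

Offset 0: leading byte 0xE9 = 11101001 → 3-byte char #1 = E9 8C 88.
Offset 3: leading byte 0xF3 = 11110011 → 4-byte char #2 = F3 8F B1 96.
Offset 7: leading byte 0xF0 = 11110000 → 4-byte char #3 = F0 A6 B4 AB.
Offset 11: leading byte 0xE7 = 11100111 → 3-byte char #4 = E7 B1 A8.
Offset 14: leading byte 0xE8 = 11101000 → 3-byte char #5 = E8 B6 91.
Offset 17: leading byte 0xE0 = 11100000 → 3-byte char #6 = E0 B8 8D.
Offset 20: leading byte 0xE2 = 11100010 → 3-byte char #7 = E2 9A A9.
Leading byte 0xE2 = 11100010 matches 1110xxxx → 3-byte sequence.
Byte 1: 0xE2 = 11100010, payload 0010 (4 bits).
Byte 2: 0x9A = 10011010 (10xxxxxx ✓), payload 011010.
Byte 3: 0xA9 = 10101001 (10xxxxxx ✓), payload 101001.
Concatenate: 0010011010101001 = 0x26A9 (16 bits → U+26A9).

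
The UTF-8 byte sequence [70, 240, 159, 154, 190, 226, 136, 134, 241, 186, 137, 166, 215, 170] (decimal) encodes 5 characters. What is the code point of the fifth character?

U+05EA

Offset 0: leading byte 0x46 = 01000110 → 1-byte char #1 = 46.
Offset 1: leading byte 0xF0 = 11110000 → 4-byte char #2 = F0 9F 9A BE.
Offset 5: leading byte 0xE2 = 11100010 → 3-byte char #3 = E2 88 86.
Offset 8: leading byte 0xF1 = 11110001 → 4-byte char #4 = F1 BA 89 A6.
Offset 12: leading byte 0xD7 = 11010111 → 2-byte char #5 = D7 AA.
Leading byte 0xD7 = 11010111 matches 110xxxxx → 2-byte sequence.
Byte 1: 0xD7 = 11010111, payload 10111 (5 bits).
Byte 2: 0xAA = 10101010 (10xxxxxx ✓), payload 101010.
Concatenate: 10111101010 = 0x5EA (11 bits → U+05EA).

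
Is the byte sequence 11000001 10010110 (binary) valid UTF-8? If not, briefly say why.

Leading byte 0xC1 = 11000001 → 2-byte form.
Continuation bytes all match 10xxxxxx. Payload decodes to 0x56.
But 0x56 < 0x80, the minimum for a 2-byte sequence — this is an overlong encoding.

invalid (overlong encoding)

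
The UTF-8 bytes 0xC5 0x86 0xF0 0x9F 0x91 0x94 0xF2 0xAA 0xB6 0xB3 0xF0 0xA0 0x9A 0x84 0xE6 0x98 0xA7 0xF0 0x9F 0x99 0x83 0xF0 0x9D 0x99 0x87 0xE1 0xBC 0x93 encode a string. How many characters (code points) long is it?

8

Byte at offset 0: 0xC5 = 11000101 → 2-byte char (#1). Advance 2.
Byte at offset 2: 0xF0 = 11110000 → 4-byte char (#2). Advance 4.
Byte at offset 6: 0xF2 = 11110010 → 4-byte char (#3). Advance 4.
Byte at offset 10: 0xF0 = 11110000 → 4-byte char (#4). Advance 4.
Byte at offset 14: 0xE6 = 11100110 → 3-byte char (#5). Advance 3.
Byte at offset 17: 0xF0 = 11110000 → 4-byte char (#6). Advance 4.
Byte at offset 21: 0xF0 = 11110000 → 4-byte char (#7). Advance 4.
Byte at offset 25: 0xE1 = 11100001 → 3-byte char (#8). Advance 3.
Reached end at offset 28 after 8 code points.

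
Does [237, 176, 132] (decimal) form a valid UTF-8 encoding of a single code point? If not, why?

Structurally a 3-byte sequence; payload = 0xDC04.
But 0xDC04 is in U+D800–U+DFFF, the surrogate range. Surrogates are not Unicode scalar values and are forbidden in UTF-8.

invalid (encodes a surrogate (U+D800–U+DFFF))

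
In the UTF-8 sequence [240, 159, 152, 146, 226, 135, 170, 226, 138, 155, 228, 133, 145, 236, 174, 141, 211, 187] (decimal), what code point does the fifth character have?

U+CB8D

Offset 0: leading byte 0xF0 = 11110000 → 4-byte char #1 = F0 9F 98 92.
Offset 4: leading byte 0xE2 = 11100010 → 3-byte char #2 = E2 87 AA.
Offset 7: leading byte 0xE2 = 11100010 → 3-byte char #3 = E2 8A 9B.
Offset 10: leading byte 0xE4 = 11100100 → 3-byte char #4 = E4 85 91.
Offset 13: leading byte 0xEC = 11101100 → 3-byte char #5 = EC AE 8D.
Leading byte 0xEC = 11101100 matches 1110xxxx → 3-byte sequence.
Byte 1: 0xEC = 11101100, payload 1100 (4 bits).
Byte 2: 0xAE = 10101110 (10xxxxxx ✓), payload 101110.
Byte 3: 0x8D = 10001101 (10xxxxxx ✓), payload 001101.
Concatenate: 1100101110001101 = 0xCB8D (16 bits → U+CB8D).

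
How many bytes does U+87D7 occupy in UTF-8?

U+87D7 = 0x87D7. UTF-8 uses 1 byte below 0x80, 2 below 0x800, 3 below 0x10000, 4 up to 0x10FFFF. 0x87D7 is in U+0800–U+FFFF → 3 bytes.

3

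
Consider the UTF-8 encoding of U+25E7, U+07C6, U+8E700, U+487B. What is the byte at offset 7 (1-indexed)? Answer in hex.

0x8E

1-indexed offset 7 is 0-indexed offset 6.
U+25E7 → 3-byte form E2 97 A7 at offsets 0–2.
U+07C6 → 2-byte form DF 86 at offsets 3–4.
U+8E700 → 4-byte form F2 8E 9C 80 at offsets 5–8.
Offset 6 falls in char 3's range; it's byte 2 of F2 8E 9C 80 = 0x8E.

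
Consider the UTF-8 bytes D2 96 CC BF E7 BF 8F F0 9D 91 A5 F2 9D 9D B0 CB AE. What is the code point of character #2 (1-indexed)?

U+033F

Offset 0: leading byte 0xD2 = 11010010 → 2-byte char #1 = D2 96.
Offset 2: leading byte 0xCC = 11001100 → 2-byte char #2 = CC BF.
Leading byte 0xCC = 11001100 matches 110xxxxx → 2-byte sequence.
Byte 1: 0xCC = 11001100, payload 01100 (5 bits).
Byte 2: 0xBF = 10111111 (10xxxxxx ✓), payload 111111.
Concatenate: 01100111111 = 0x33F (11 bits → U+033F).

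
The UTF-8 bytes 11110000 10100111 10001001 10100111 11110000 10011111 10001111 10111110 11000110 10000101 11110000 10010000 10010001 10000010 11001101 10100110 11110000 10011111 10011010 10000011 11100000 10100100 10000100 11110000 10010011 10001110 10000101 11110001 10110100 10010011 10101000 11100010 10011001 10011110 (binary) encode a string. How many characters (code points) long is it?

Byte at offset 0: 0xF0 = 11110000 → 4-byte char (#1). Advance 4.
Byte at offset 4: 0xF0 = 11110000 → 4-byte char (#2). Advance 4.
Byte at offset 8: 0xC6 = 11000110 → 2-byte char (#3). Advance 2.
Byte at offset 10: 0xF0 = 11110000 → 4-byte char (#4). Advance 4.
Byte at offset 14: 0xCD = 11001101 → 2-byte char (#5). Advance 2.
Byte at offset 16: 0xF0 = 11110000 → 4-byte char (#6). Advance 4.
Byte at offset 20: 0xE0 = 11100000 → 3-byte char (#7). Advance 3.
Byte at offset 23: 0xF0 = 11110000 → 4-byte char (#8). Advance 4.
Byte at offset 27: 0xF1 = 11110001 → 4-byte char (#9). Advance 4.
Byte at offset 31: 0xE2 = 11100010 → 3-byte char (#10). Advance 3.
Reached end at offset 34 after 10 code points.

10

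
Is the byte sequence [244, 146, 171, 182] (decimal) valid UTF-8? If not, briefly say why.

invalid (encodes a value above U+10FFFF)

Leading byte 0xF4 = 11110100 → 4-byte form.
Payload = 0x112AF6, which exceeds U+10FFFF, the maximum Unicode code point. (Leading bytes F5–FF, or F4 followed by ≥ 0x90, are invalid.)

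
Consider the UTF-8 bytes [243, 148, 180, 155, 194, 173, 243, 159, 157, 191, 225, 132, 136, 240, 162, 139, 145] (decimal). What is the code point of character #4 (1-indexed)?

U+1108

Offset 0: leading byte 0xF3 = 11110011 → 4-byte char #1 = F3 94 B4 9B.
Offset 4: leading byte 0xC2 = 11000010 → 2-byte char #2 = C2 AD.
Offset 6: leading byte 0xF3 = 11110011 → 4-byte char #3 = F3 9F 9D BF.
Offset 10: leading byte 0xE1 = 11100001 → 3-byte char #4 = E1 84 88.
Leading byte 0xE1 = 11100001 matches 1110xxxx → 3-byte sequence.
Byte 1: 0xE1 = 11100001, payload 0001 (4 bits).
Byte 2: 0x84 = 10000100 (10xxxxxx ✓), payload 000100.
Byte 3: 0x88 = 10001000 (10xxxxxx ✓), payload 001000.
Concatenate: 0001000100001000 = 0x1108 (16 bits → U+1108).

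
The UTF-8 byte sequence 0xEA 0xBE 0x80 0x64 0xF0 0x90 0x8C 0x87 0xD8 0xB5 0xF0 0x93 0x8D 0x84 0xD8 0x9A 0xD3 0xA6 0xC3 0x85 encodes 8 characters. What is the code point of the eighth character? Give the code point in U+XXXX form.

Offset 0: leading byte 0xEA = 11101010 → 3-byte char #1 = EA BE 80.
Offset 3: leading byte 0x64 = 01100100 → 1-byte char #2 = 64.
Offset 4: leading byte 0xF0 = 11110000 → 4-byte char #3 = F0 90 8C 87.
Offset 8: leading byte 0xD8 = 11011000 → 2-byte char #4 = D8 B5.
Offset 10: leading byte 0xF0 = 11110000 → 4-byte char #5 = F0 93 8D 84.
Offset 14: leading byte 0xD8 = 11011000 → 2-byte char #6 = D8 9A.
Offset 16: leading byte 0xD3 = 11010011 → 2-byte char #7 = D3 A6.
Offset 18: leading byte 0xC3 = 11000011 → 2-byte char #8 = C3 85.
Leading byte 0xC3 = 11000011 matches 110xxxxx → 2-byte sequence.
Byte 1: 0xC3 = 11000011, payload 00011 (5 bits).
Byte 2: 0x85 = 10000101 (10xxxxxx ✓), payload 000101.
Concatenate: 00011000101 = 0xC5 (11 bits → U+00C5).

U+00C5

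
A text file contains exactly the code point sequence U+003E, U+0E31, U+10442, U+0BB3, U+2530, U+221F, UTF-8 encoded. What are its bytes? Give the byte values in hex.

3E E0 B8 B1 F0 90 91 82 E0 AE B3 E2 94 B0 E2 88 9F

U+003E: 1-byte form → 3E.
U+0E31: 3-byte form → E0 B8 B1.
U+10442: 4-byte form → F0 90 91 82.
U+0BB3: 3-byte form → E0 AE B3.
U+2530: 3-byte form → E2 94 B0.
U+221F: 3-byte form → E2 88 9F.
Concatenated (17 bytes): 3E E0 B8 B1 F0 90 91 82 E0 AE B3 E2 94 B0 E2 88 9F.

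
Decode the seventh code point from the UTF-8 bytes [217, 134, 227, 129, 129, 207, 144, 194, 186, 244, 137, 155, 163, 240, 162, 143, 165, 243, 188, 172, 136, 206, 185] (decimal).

Offset 0: leading byte 0xD9 = 11011001 → 2-byte char #1 = D9 86.
Offset 2: leading byte 0xE3 = 11100011 → 3-byte char #2 = E3 81 81.
Offset 5: leading byte 0xCF = 11001111 → 2-byte char #3 = CF 90.
Offset 7: leading byte 0xC2 = 11000010 → 2-byte char #4 = C2 BA.
Offset 9: leading byte 0xF4 = 11110100 → 4-byte char #5 = F4 89 9B A3.
Offset 13: leading byte 0xF0 = 11110000 → 4-byte char #6 = F0 A2 8F A5.
Offset 17: leading byte 0xF3 = 11110011 → 4-byte char #7 = F3 BC AC 88.
Leading byte 0xF3 = 11110011 matches 11110xxx → 4-byte sequence.
Byte 1: 0xF3 = 11110011, payload 011 (3 bits).
Byte 2: 0xBC = 10111100 (10xxxxxx ✓), payload 111100.
Byte 3: 0xAC = 10101100 (10xxxxxx ✓), payload 101100.
Byte 4: 0x88 = 10001000 (10xxxxxx ✓), payload 001000.
Concatenate: 011111100101100001000 = 0xFCB08 (21 bits → U+FCB08).

U+FCB08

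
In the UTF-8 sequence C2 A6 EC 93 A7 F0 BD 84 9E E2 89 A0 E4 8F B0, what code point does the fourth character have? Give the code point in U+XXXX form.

Offset 0: leading byte 0xC2 = 11000010 → 2-byte char #1 = C2 A6.
Offset 2: leading byte 0xEC = 11101100 → 3-byte char #2 = EC 93 A7.
Offset 5: leading byte 0xF0 = 11110000 → 4-byte char #3 = F0 BD 84 9E.
Offset 9: leading byte 0xE2 = 11100010 → 3-byte char #4 = E2 89 A0.
Leading byte 0xE2 = 11100010 matches 1110xxxx → 3-byte sequence.
Byte 1: 0xE2 = 11100010, payload 0010 (4 bits).
Byte 2: 0x89 = 10001001 (10xxxxxx ✓), payload 001001.
Byte 3: 0xA0 = 10100000 (10xxxxxx ✓), payload 100000.
Concatenate: 0010001001100000 = 0x2260 (16 bits → U+2260).

U+2260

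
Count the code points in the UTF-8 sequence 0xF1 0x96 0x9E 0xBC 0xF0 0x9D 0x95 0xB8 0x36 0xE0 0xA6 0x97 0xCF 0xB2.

5

Byte at offset 0: 0xF1 = 11110001 → 4-byte char (#1). Advance 4.
Byte at offset 4: 0xF0 = 11110000 → 4-byte char (#2). Advance 4.
Byte at offset 8: 0x36 = 00110110 → 1-byte char (#3). Advance 1.
Byte at offset 9: 0xE0 = 11100000 → 3-byte char (#4). Advance 3.
Byte at offset 12: 0xCF = 11001111 → 2-byte char (#5). Advance 2.
Reached end at offset 14 after 5 code points.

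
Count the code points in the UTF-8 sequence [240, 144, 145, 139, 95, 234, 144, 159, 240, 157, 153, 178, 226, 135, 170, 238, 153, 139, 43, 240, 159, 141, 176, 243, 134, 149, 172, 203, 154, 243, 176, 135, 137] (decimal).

Byte at offset 0: 0xF0 = 11110000 → 4-byte char (#1). Advance 4.
Byte at offset 4: 0x5F = 01011111 → 1-byte char (#2). Advance 1.
Byte at offset 5: 0xEA = 11101010 → 3-byte char (#3). Advance 3.
Byte at offset 8: 0xF0 = 11110000 → 4-byte char (#4). Advance 4.
Byte at offset 12: 0xE2 = 11100010 → 3-byte char (#5). Advance 3.
Byte at offset 15: 0xEE = 11101110 → 3-byte char (#6). Advance 3.
Byte at offset 18: 0x2B = 00101011 → 1-byte char (#7). Advance 1.
Byte at offset 19: 0xF0 = 11110000 → 4-byte char (#8). Advance 4.
Byte at offset 23: 0xF3 = 11110011 → 4-byte char (#9). Advance 4.
Byte at offset 27: 0xCB = 11001011 → 2-byte char (#10). Advance 2.
Byte at offset 29: 0xF3 = 11110011 → 4-byte char (#11). Advance 4.
Reached end at offset 33 after 11 code points.

11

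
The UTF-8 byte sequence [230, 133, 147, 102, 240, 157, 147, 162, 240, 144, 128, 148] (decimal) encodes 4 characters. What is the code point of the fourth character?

U+10014

Offset 0: leading byte 0xE6 = 11100110 → 3-byte char #1 = E6 85 93.
Offset 3: leading byte 0x66 = 01100110 → 1-byte char #2 = 66.
Offset 4: leading byte 0xF0 = 11110000 → 4-byte char #3 = F0 9D 93 A2.
Offset 8: leading byte 0xF0 = 11110000 → 4-byte char #4 = F0 90 80 94.
Leading byte 0xF0 = 11110000 matches 11110xxx → 4-byte sequence.
Byte 1: 0xF0 = 11110000, payload 000 (3 bits).
Byte 2: 0x90 = 10010000 (10xxxxxx ✓), payload 010000.
Byte 3: 0x80 = 10000000 (10xxxxxx ✓), payload 000000.
Byte 4: 0x94 = 10010100 (10xxxxxx ✓), payload 010100.
Concatenate: 000010000000000010100 = 0x10014 (21 bits → U+10014).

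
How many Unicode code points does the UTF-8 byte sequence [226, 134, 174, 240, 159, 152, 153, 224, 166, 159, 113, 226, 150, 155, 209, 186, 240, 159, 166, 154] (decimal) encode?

7

Byte at offset 0: 0xE2 = 11100010 → 3-byte char (#1). Advance 3.
Byte at offset 3: 0xF0 = 11110000 → 4-byte char (#2). Advance 4.
Byte at offset 7: 0xE0 = 11100000 → 3-byte char (#3). Advance 3.
Byte at offset 10: 0x71 = 01110001 → 1-byte char (#4). Advance 1.
Byte at offset 11: 0xE2 = 11100010 → 3-byte char (#5). Advance 3.
Byte at offset 14: 0xD1 = 11010001 → 2-byte char (#6). Advance 2.
Byte at offset 16: 0xF0 = 11110000 → 4-byte char (#7). Advance 4.
Reached end at offset 20 after 7 code points.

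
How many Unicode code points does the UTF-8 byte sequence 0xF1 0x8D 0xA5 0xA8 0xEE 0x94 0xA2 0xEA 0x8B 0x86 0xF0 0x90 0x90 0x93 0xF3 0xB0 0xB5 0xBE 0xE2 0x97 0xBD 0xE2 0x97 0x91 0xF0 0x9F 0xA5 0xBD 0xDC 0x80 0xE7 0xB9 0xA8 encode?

Byte at offset 0: 0xF1 = 11110001 → 4-byte char (#1). Advance 4.
Byte at offset 4: 0xEE = 11101110 → 3-byte char (#2). Advance 3.
Byte at offset 7: 0xEA = 11101010 → 3-byte char (#3). Advance 3.
Byte at offset 10: 0xF0 = 11110000 → 4-byte char (#4). Advance 4.
Byte at offset 14: 0xF3 = 11110011 → 4-byte char (#5). Advance 4.
Byte at offset 18: 0xE2 = 11100010 → 3-byte char (#6). Advance 3.
Byte at offset 21: 0xE2 = 11100010 → 3-byte char (#7). Advance 3.
Byte at offset 24: 0xF0 = 11110000 → 4-byte char (#8). Advance 4.
Byte at offset 28: 0xDC = 11011100 → 2-byte char (#9). Advance 2.
Byte at offset 30: 0xE7 = 11100111 → 3-byte char (#10). Advance 3.
Reached end at offset 33 after 10 code points.

10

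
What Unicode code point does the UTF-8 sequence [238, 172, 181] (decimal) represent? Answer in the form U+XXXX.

Leading byte 0xEE = 11101110 matches 1110xxxx → 3-byte sequence.
Byte 1: 0xEE = 11101110, payload 1110 (4 bits).
Byte 2: 0xAC = 10101100 (10xxxxxx ✓), payload 101100.
Byte 3: 0xB5 = 10110101 (10xxxxxx ✓), payload 110101.
Concatenate: 1110101100110101 = 0xEB35 (16 bits → U+EB35).

U+EB35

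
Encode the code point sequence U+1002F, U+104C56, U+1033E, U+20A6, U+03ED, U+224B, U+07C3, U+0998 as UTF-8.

F0 90 80 AF F4 84 B1 96 F0 90 8C BE E2 82 A6 CF AD E2 89 8B DF 83 E0 A6 98

U+1002F: 4-byte form → F0 90 80 AF.
U+104C56: 4-byte form → F4 84 B1 96.
U+1033E: 4-byte form → F0 90 8C BE.
U+20A6: 3-byte form → E2 82 A6.
U+03ED: 2-byte form → CF AD.
U+224B: 3-byte form → E2 89 8B.
U+07C3: 2-byte form → DF 83.
U+0998: 3-byte form → E0 A6 98.
Concatenated (25 bytes): F0 90 80 AF F4 84 B1 96 F0 90 8C BE E2 82 A6 CF AD E2 89 8B DF 83 E0 A6 98.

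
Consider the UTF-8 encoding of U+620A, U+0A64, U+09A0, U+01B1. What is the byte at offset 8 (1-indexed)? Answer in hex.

0xA6

1-indexed offset 8 is 0-indexed offset 7.
U+620A → 3-byte form E6 88 8A at offsets 0–2.
U+0A64 → 3-byte form E0 A9 A4 at offsets 3–5.
U+09A0 → 3-byte form E0 A6 A0 at offsets 6–8.
Offset 7 falls in char 3's range; it's byte 2 of E0 A6 A0 = 0xA6.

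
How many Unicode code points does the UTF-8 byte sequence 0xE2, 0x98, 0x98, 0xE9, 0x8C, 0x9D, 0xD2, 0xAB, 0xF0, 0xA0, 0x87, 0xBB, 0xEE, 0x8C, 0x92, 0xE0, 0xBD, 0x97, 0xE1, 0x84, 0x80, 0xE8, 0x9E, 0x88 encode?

Byte at offset 0: 0xE2 = 11100010 → 3-byte char (#1). Advance 3.
Byte at offset 3: 0xE9 = 11101001 → 3-byte char (#2). Advance 3.
Byte at offset 6: 0xD2 = 11010010 → 2-byte char (#3). Advance 2.
Byte at offset 8: 0xF0 = 11110000 → 4-byte char (#4). Advance 4.
Byte at offset 12: 0xEE = 11101110 → 3-byte char (#5). Advance 3.
Byte at offset 15: 0xE0 = 11100000 → 3-byte char (#6). Advance 3.
Byte at offset 18: 0xE1 = 11100001 → 3-byte char (#7). Advance 3.
Byte at offset 21: 0xE8 = 11101000 → 3-byte char (#8). Advance 3.
Reached end at offset 24 after 8 code points.

8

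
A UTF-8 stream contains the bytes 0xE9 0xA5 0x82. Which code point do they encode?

Leading byte 0xE9 = 11101001 matches 1110xxxx → 3-byte sequence.
Byte 1: 0xE9 = 11101001, payload 1001 (4 bits).
Byte 2: 0xA5 = 10100101 (10xxxxxx ✓), payload 100101.
Byte 3: 0x82 = 10000010 (10xxxxxx ✓), payload 000010.
Concatenate: 1001100101000010 = 0x9942 (16 bits → U+9942).

U+9942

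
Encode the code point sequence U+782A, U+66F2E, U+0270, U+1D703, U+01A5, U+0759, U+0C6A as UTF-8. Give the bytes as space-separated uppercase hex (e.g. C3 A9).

E7 A0 AA F1 A6 BC AE C9 B0 F0 9D 9C 83 C6 A5 DD 99 E0 B1 AA

U+782A: 3-byte form → E7 A0 AA.
U+66F2E: 4-byte form → F1 A6 BC AE.
U+0270: 2-byte form → C9 B0.
U+1D703: 4-byte form → F0 9D 9C 83.
U+01A5: 2-byte form → C6 A5.
U+0759: 2-byte form → DD 99.
U+0C6A: 3-byte form → E0 B1 AA.
Concatenated (20 bytes): E7 A0 AA F1 A6 BC AE C9 B0 F0 9D 9C 83 C6 A5 DD 99 E0 B1 AA.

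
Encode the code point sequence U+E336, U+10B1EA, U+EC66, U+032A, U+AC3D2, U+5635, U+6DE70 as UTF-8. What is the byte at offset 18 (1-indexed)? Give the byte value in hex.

1-indexed offset 18 is 0-indexed offset 17.
U+E336 → 3-byte form EE 8C B6 at offsets 0–2.
U+10B1EA → 4-byte form F4 8B 87 AA at offsets 3–6.
U+EC66 → 3-byte form EE B1 A6 at offsets 7–9.
U+032A → 2-byte form CC AA at offsets 10–11.
U+AC3D2 → 4-byte form F2 AC 8F 92 at offsets 12–15.
U+5635 → 3-byte form E5 98 B5 at offsets 16–18.
Offset 17 falls in char 6's range; it's byte 2 of E5 98 B5 = 0x98.

0x98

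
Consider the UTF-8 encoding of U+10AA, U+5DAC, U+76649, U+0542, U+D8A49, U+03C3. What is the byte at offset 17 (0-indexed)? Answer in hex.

U+10AA → 3-byte form E1 82 AA at offsets 0–2.
U+5DAC → 3-byte form E5 B6 AC at offsets 3–5.
U+76649 → 4-byte form F1 B6 99 89 at offsets 6–9.
U+0542 → 2-byte form D5 82 at offsets 10–11.
U+D8A49 → 4-byte form F3 98 A9 89 at offsets 12–15.
U+03C3 → 2-byte form CF 83 at offsets 16–17.
Offset 17 falls in char 6's range; it's byte 2 of CF 83 = 0x83.

0x83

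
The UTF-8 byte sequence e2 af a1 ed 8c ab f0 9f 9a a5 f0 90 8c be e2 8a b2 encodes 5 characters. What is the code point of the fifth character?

U+22B2

Offset 0: leading byte 0xE2 = 11100010 → 3-byte char #1 = E2 AF A1.
Offset 3: leading byte 0xED = 11101101 → 3-byte char #2 = ED 8C AB.
Offset 6: leading byte 0xF0 = 11110000 → 4-byte char #3 = F0 9F 9A A5.
Offset 10: leading byte 0xF0 = 11110000 → 4-byte char #4 = F0 90 8C BE.
Offset 14: leading byte 0xE2 = 11100010 → 3-byte char #5 = E2 8A B2.
Leading byte 0xE2 = 11100010 matches 1110xxxx → 3-byte sequence.
Byte 1: 0xE2 = 11100010, payload 0010 (4 bits).
Byte 2: 0x8A = 10001010 (10xxxxxx ✓), payload 001010.
Byte 3: 0xB2 = 10110010 (10xxxxxx ✓), payload 110010.
Concatenate: 0010001010110010 = 0x22B2 (16 bits → U+22B2).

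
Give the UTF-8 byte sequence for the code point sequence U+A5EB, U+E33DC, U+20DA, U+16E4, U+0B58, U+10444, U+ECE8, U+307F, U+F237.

U+A5EB: 3-byte form → EA 97 AB.
U+E33DC: 4-byte form → F3 A3 8F 9C.
U+20DA: 3-byte form → E2 83 9A.
U+16E4: 3-byte form → E1 9B A4.
U+0B58: 3-byte form → E0 AD 98.
U+10444: 4-byte form → F0 90 91 84.
U+ECE8: 3-byte form → EE B3 A8.
U+307F: 3-byte form → E3 81 BF.
U+F237: 3-byte form → EF 88 B7.
Concatenated (29 bytes): EA 97 AB F3 A3 8F 9C E2 83 9A E1 9B A4 E0 AD 98 F0 90 91 84 EE B3 A8 E3 81 BF EF 88 B7.

EA 97 AB F3 A3 8F 9C E2 83 9A E1 9B A4 E0 AD 98 F0 90 91 84 EE B3 A8 E3 81 BF EF 88 B7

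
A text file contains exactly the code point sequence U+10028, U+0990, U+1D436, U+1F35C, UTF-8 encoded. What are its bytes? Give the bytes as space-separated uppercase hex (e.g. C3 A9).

U+10028: 4-byte form → F0 90 80 A8.
U+0990: 3-byte form → E0 A6 90.
U+1D436: 4-byte form → F0 9D 90 B6.
U+1F35C: 4-byte form → F0 9F 8D 9C.
Concatenated (15 bytes): F0 90 80 A8 E0 A6 90 F0 9D 90 B6 F0 9F 8D 9C.

F0 90 80 A8 E0 A6 90 F0 9D 90 B6 F0 9F 8D 9C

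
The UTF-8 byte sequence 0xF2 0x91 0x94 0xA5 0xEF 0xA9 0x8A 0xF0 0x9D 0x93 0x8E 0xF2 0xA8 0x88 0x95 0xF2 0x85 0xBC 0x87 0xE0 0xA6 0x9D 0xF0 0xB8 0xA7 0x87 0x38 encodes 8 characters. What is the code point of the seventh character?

Offset 0: leading byte 0xF2 = 11110010 → 4-byte char #1 = F2 91 94 A5.
Offset 4: leading byte 0xEF = 11101111 → 3-byte char #2 = EF A9 8A.
Offset 7: leading byte 0xF0 = 11110000 → 4-byte char #3 = F0 9D 93 8E.
Offset 11: leading byte 0xF2 = 11110010 → 4-byte char #4 = F2 A8 88 95.
Offset 15: leading byte 0xF2 = 11110010 → 4-byte char #5 = F2 85 BC 87.
Offset 19: leading byte 0xE0 = 11100000 → 3-byte char #6 = E0 A6 9D.
Offset 22: leading byte 0xF0 = 11110000 → 4-byte char #7 = F0 B8 A7 87.
Leading byte 0xF0 = 11110000 matches 11110xxx → 4-byte sequence.
Byte 1: 0xF0 = 11110000, payload 000 (3 bits).
Byte 2: 0xB8 = 10111000 (10xxxxxx ✓), payload 111000.
Byte 3: 0xA7 = 10100111 (10xxxxxx ✓), payload 100111.
Byte 4: 0x87 = 10000111 (10xxxxxx ✓), payload 000111.
Concatenate: 000111000100111000111 = 0x389C7 (21 bits → U+389C7).

U+389C7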